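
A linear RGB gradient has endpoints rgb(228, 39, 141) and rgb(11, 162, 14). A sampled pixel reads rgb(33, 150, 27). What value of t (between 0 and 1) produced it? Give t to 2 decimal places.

Invert the lerp on the R channel (largest span, 217): t = (33 − 228) / (11 − 228) = -195/-217 = 0.89862.
Check on G: (150 − 39)/(162 − 39) = 0.9024 ✓

0.90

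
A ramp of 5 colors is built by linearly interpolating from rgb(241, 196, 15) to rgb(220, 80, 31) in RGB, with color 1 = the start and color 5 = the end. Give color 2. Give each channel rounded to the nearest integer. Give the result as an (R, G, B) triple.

(236, 167, 19)

With 5 swatches and endpoints inclusive, swatch 2 sits at t = (2 − 1)/(5 − 1) = 1/4 ≈ 0.25.
R = 241 + 0.25 × (220 − 241) = 235.75 → 236
G = 196 + 0.25 × (80 − 196) = 167 → 167
B = 15 + 0.25 × (31 − 15) = 19 → 19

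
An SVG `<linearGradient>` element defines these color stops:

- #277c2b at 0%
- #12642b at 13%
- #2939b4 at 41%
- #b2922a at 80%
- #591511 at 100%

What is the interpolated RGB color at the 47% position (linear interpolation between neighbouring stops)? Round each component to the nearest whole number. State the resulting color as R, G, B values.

(62, 71, 159)

47% lies between the 41% and 80% stops, so the local fraction is t = (47 − 41)/(80 − 41) = 6/39 ≈ 0.1538.
#2939b4 → (41, 57, 180); #b2922a → (178, 146, 42).
R = 41 + 0.1538 × (178 − 41) = 62.071 → 62
G = 57 + 0.1538 × (146 − 57) = 70.688 → 71
B = 180 + 0.1538 × (42 − 180) = 158.776 → 159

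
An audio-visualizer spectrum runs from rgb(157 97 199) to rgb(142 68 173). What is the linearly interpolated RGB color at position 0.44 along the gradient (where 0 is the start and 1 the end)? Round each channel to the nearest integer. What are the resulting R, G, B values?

(150, 84, 188)

R = 157 + 0.44 × (142 − 157) = 157 + 0.44 × -15 = 150.4 → 150
G = 97 + 0.44 × (68 − 97) = 97 + 0.44 × -29 = 84.24 → 84
B = 199 + 0.44 × (173 − 199) = 199 + 0.44 × -26 = 187.56 → 188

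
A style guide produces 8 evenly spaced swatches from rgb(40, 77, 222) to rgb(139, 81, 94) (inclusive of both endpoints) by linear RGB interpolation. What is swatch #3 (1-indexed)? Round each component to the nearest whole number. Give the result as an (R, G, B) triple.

With 8 swatches and endpoints inclusive, swatch 3 sits at t = (3 − 1)/(8 − 1) = 2/7 ≈ 0.2857.
R = 40 + 0.2857 × (139 − 40) = 68.284 → 68
G = 77 + 0.2857 × (81 − 77) = 78.143 → 78
B = 222 + 0.2857 × (94 − 222) = 185.43 → 185

(68, 78, 185)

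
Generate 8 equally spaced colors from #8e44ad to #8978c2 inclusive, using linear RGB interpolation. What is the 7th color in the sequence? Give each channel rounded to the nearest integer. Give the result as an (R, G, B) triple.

With 8 swatches and endpoints inclusive, swatch 7 sits at t = (7 − 1)/(8 − 1) = 6/7 ≈ 0.8571.
#8e44ad → (142, 68, 173); #8978c2 → (137, 120, 194).
R = 142 + 0.8571 × (137 − 142) = 137.714 → 138
G = 68 + 0.8571 × (120 − 68) = 112.569 → 113
B = 173 + 0.8571 × (194 − 173) = 190.999 → 191

(138, 113, 191)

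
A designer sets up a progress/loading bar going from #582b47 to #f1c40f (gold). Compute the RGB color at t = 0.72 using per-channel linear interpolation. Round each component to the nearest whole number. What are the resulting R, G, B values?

(198, 153, 31)

#582b47 → (88, 43, 71); #f1c40f → (241, 196, 15).
R = 88 + 0.72 × (241 − 88) = 88 + 0.72 × 153 = 198.16 → 198
G = 43 + 0.72 × (196 − 43) = 43 + 0.72 × 153 = 153.16 → 153
B = 71 + 0.72 × (15 − 71) = 71 + 0.72 × -56 = 30.68 → 31
So the blended color is (198, 153, 31), about #c6991f.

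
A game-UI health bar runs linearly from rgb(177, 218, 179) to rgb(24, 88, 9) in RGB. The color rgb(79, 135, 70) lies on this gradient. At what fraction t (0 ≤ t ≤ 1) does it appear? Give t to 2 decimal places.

0.64

Invert the lerp on the B channel (largest span, 170): t = (70 − 179) / (9 − 179) = -109/-170 = 0.64118.
Check on R: (79 − 177)/(24 − 177) = 0.6405 ✓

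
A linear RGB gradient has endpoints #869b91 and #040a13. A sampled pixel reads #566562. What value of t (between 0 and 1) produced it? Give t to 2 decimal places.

Invert the lerp on the G channel (largest span, 145): t = (101 − 155) / (10 − 155) = -54/-145 = 0.37241.
Check on R: (86 − 134)/(4 − 134) = 0.3692 ✓

0.37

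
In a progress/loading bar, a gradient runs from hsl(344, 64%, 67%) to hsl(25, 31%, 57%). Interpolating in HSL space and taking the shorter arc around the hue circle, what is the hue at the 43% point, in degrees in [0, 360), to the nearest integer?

2

Hue: 25 − 344 = -319°, but |-319| > 180 so the shorter arc goes the other way: Δh = -319 + 360 = 41°.
H = 344 + 0.43 × (41) = 361.63 → 362 → 362 mod 360 = 2°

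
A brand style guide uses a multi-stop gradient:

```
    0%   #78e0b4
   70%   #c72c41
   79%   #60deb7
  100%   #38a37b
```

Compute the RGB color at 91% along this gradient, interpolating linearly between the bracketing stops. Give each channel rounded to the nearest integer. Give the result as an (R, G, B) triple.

91% lies between the 79% and 100% stops, so the local fraction is t = (91 − 79)/(100 − 79) = 12/21 ≈ 0.5714.
#60deb7 → (96, 222, 183); #38a37b → (56, 163, 123).
R = 96 + 0.5714 × (56 − 96) = 73.144 → 73
G = 222 + 0.5714 × (163 − 222) = 188.287 → 188
B = 183 + 0.5714 × (123 − 183) = 148.716 → 149

(73, 188, 149)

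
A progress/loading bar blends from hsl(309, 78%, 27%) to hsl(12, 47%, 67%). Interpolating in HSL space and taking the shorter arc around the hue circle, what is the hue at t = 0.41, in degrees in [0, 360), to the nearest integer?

335

Hue: 12 − 309 = -297°, but |-297| > 180 so the shorter arc goes the other way: Δh = -297 + 360 = 63°.
H = 309 + 0.41 × (63) = 334.83 → 335°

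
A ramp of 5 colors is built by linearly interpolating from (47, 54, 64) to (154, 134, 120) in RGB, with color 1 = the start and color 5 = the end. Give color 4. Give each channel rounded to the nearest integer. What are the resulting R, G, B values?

(127, 114, 106)

With 5 swatches and endpoints inclusive, swatch 4 sits at t = (4 − 1)/(5 − 1) = 3/4 ≈ 0.75.
R = 47 + 0.75 × (154 − 47) = 127.25 → 127
G = 54 + 0.75 × (134 − 54) = 114 → 114
B = 64 + 0.75 × (120 − 64) = 106 → 106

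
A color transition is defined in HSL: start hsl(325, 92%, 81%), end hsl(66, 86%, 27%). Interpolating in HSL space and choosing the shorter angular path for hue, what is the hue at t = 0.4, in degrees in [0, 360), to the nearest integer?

5

Hue: 66 − 325 = -259°, but |-259| > 180 so the shorter arc goes the other way: Δh = -259 + 360 = 101°.
H = 325 + 0.4 × (101) = 365.4 → 365 → 365 mod 360 = 5°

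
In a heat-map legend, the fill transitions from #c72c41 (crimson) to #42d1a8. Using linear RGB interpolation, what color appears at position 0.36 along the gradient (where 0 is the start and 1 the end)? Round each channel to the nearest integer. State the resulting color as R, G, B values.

#c72c41 → (199, 44, 65); #42d1a8 → (66, 209, 168).
R = 199 + 0.36 × (66 − 199) = 199 + 0.36 × -133 = 151.12 → 151
G = 44 + 0.36 × (209 − 44) = 44 + 0.36 × 165 = 103.4 → 103
B = 65 + 0.36 × (168 − 65) = 65 + 0.36 × 103 = 102.08 → 102

(151, 103, 102)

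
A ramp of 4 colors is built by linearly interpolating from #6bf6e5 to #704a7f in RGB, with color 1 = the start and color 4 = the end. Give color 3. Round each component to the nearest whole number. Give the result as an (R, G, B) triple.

(110, 131, 161)

With 4 swatches and endpoints inclusive, swatch 3 sits at t = (3 − 1)/(4 − 1) = 2/3 ≈ 0.6667.
#6bf6e5 → (107, 246, 229); #704a7f → (112, 74, 127).
R = 107 + 0.6667 × (112 − 107) = 110.334 → 110
G = 246 + 0.6667 × (74 − 246) = 131.328 → 131
B = 229 + 0.6667 × (127 − 229) = 160.997 → 161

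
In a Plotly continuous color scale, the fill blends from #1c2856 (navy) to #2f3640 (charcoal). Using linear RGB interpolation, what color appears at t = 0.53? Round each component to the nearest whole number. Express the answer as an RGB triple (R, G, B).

#1c2856 → (28, 40, 86); #2f3640 → (47, 54, 64).
R = 28 + 0.53 × (47 − 28) = 28 + 0.53 × 19 = 38.07 → 38
G = 40 + 0.53 × (54 − 40) = 40 + 0.53 × 14 = 47.42 → 47
B = 86 + 0.53 × (64 − 86) = 86 + 0.53 × -22 = 74.34 → 74

(38, 47, 74)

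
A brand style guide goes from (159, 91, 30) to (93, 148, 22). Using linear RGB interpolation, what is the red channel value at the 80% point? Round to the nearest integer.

106

R = 159 + 0.8 × (93 − 159) = 106.2 → 106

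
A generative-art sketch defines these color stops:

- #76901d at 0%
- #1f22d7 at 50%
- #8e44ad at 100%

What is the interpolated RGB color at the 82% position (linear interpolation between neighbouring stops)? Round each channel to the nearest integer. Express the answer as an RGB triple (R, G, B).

82% lies between the 50% and 100% stops, so the local fraction is t = (82 − 50)/(100 − 50) = 32/50 ≈ 0.64.
#1f22d7 → (31, 34, 215); #8e44ad → (142, 68, 173).
R = 31 + 0.64 × (142 − 31) = 102.04 → 102
G = 34 + 0.64 × (68 − 34) = 55.76 → 56
B = 215 + 0.64 × (173 − 215) = 188.12 → 188

(102, 56, 188)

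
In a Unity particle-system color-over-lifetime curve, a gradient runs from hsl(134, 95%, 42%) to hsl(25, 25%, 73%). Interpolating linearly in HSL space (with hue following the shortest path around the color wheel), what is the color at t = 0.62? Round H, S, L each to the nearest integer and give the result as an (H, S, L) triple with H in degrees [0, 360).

(66, 52, 61)

Hue arc: Δh = 25 − 134 = -109° (|Δh| ≤ 180, already the shorter path).
H = 134 + 0.62 × (-109) = 66.42 → 66°
S = 95 + 0.62 × (25 − 95) = 51.6 → 52%
L = 42 + 0.62 × (73 − 42) = 61.22 → 61%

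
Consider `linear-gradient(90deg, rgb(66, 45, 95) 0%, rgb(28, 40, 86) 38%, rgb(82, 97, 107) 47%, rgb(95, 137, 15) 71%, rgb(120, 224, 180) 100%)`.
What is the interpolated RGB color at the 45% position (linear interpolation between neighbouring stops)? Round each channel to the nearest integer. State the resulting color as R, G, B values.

45% lies between the 38% and 47% stops, so the local fraction is t = (45 − 38)/(47 − 38) = 7/9 ≈ 0.7778.
R = 28 + 0.7778 × (82 − 28) = 70.001 → 70
G = 40 + 0.7778 × (97 − 40) = 84.335 → 84
B = 86 + 0.7778 × (107 − 86) = 102.334 → 102

(70, 84, 102)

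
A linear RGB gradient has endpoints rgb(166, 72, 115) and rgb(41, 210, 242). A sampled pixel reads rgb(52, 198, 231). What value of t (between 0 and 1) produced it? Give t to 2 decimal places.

Invert the lerp on the G channel (largest span, 138): t = (198 − 72) / (210 − 72) = 126/138 = 0.91304.
Check on R: (52 − 166)/(41 − 166) = 0.912 ✓

0.91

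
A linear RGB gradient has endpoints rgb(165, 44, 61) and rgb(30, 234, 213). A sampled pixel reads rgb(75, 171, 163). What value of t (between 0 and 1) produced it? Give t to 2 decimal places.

Invert the lerp on the G channel (largest span, 190): t = (171 − 44) / (234 − 44) = 127/190 = 0.66842.
Check on R: (75 − 165)/(30 − 165) = 0.6667 ✓

0.67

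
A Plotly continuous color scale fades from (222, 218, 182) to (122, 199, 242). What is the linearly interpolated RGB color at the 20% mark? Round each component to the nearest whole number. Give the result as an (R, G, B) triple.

(202, 214, 194)

20% corresponds to t = 0.2.
R = 222 + 0.2 × (122 − 222) = 222 + 0.2 × -100 = 202 → 202
G = 218 + 0.2 × (199 − 218) = 218 + 0.2 × -19 = 214.2 → 214
B = 182 + 0.2 × (242 − 182) = 182 + 0.2 × 60 = 194 → 194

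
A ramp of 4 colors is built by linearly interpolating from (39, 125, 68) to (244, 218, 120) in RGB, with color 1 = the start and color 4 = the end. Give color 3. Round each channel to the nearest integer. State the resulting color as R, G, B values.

(176, 187, 103)

With 4 swatches and endpoints inclusive, swatch 3 sits at t = (3 − 1)/(4 − 1) = 2/3 ≈ 0.6667.
R = 39 + 0.6667 × (244 − 39) = 175.673 → 176
G = 125 + 0.6667 × (218 − 125) = 187.003 → 187
B = 68 + 0.6667 × (120 − 68) = 102.668 → 103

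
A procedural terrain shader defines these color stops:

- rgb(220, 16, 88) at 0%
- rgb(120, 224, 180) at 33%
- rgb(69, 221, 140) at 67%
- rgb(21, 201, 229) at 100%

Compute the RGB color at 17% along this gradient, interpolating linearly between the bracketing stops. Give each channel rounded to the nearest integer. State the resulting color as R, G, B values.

17% lies between the 0% and 33% stops, so the local fraction is t = (17 − 0)/(33 − 0) = 17/33 ≈ 0.5152.
R = 220 + 0.5152 × (120 − 220) = 168.48 → 168
G = 16 + 0.5152 × (224 − 16) = 123.162 → 123
B = 88 + 0.5152 × (180 − 88) = 135.398 → 135

(168, 123, 135)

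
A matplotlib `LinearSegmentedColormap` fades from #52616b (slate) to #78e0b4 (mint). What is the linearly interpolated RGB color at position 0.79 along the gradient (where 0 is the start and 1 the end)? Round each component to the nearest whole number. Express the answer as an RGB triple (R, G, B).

#52616b → (82, 97, 107); #78e0b4 → (120, 224, 180).
R = 82 + 0.79 × (120 − 82) = 82 + 0.79 × 38 = 112.02 → 112
G = 97 + 0.79 × (224 − 97) = 97 + 0.79 × 127 = 197.33 → 197
B = 107 + 0.79 × (180 − 107) = 107 + 0.79 × 73 = 164.67 → 165

(112, 197, 165)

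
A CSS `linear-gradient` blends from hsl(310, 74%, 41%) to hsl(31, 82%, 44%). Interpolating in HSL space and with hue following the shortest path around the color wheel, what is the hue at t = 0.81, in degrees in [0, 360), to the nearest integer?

16

Hue: 31 − 310 = -279°, but |-279| > 180 so the shorter arc goes the other way: Δh = -279 + 360 = 81°.
H = 310 + 0.81 × (81) = 375.61 → 376 → 376 mod 360 = 16°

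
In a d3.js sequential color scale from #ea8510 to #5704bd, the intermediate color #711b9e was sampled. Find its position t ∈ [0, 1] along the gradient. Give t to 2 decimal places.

0.82

Invert the lerp on the B channel (largest span, 173): t = (158 − 16) / (189 − 16) = 142/173 = 0.82081.
Check on R: (113 − 234)/(87 − 234) = 0.8231 ✓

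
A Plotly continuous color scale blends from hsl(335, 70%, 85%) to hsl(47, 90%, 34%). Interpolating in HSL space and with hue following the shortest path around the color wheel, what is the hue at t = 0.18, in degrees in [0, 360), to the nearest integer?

Hue: 47 − 335 = -288°, but |-288| > 180 so the shorter arc goes the other way: Δh = -288 + 360 = 72°.
H = 335 + 0.18 × (72) = 347.96 → 348°

348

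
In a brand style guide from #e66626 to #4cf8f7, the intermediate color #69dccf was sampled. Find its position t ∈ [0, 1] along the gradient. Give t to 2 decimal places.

Invert the lerp on the B channel (largest span, 209): t = (207 − 38) / (247 − 38) = 169/209 = 0.80861.
Check on R: (105 − 230)/(76 − 230) = 0.8117 ✓

0.81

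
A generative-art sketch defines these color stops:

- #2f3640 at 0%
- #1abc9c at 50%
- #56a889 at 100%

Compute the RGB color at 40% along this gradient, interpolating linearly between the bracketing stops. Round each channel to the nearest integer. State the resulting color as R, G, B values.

40% lies between the 0% and 50% stops, so the local fraction is t = (40 − 0)/(50 − 0) = 40/50 ≈ 0.8.
#2f3640 → (47, 54, 64); #1abc9c → (26, 188, 156).
R = 47 + 0.8 × (26 − 47) = 30.2 → 30
G = 54 + 0.8 × (188 − 54) = 161.2 → 161
B = 64 + 0.8 × (156 − 64) = 137.6 → 138

(30, 161, 138)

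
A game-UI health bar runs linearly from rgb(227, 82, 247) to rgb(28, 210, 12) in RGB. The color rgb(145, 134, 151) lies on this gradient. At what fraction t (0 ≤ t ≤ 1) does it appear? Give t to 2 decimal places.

0.41

Invert the lerp on the B channel (largest span, 235): t = (151 − 247) / (12 − 247) = -96/-235 = 0.40851.
Check on R: (145 − 227)/(28 − 227) = 0.4121 ✓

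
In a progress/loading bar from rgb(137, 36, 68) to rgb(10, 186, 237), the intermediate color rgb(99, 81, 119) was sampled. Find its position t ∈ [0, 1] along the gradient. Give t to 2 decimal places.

0.30

Invert the lerp on the B channel (largest span, 169): t = (119 − 68) / (237 − 68) = 51/169 = 0.30178.
Check on R: (99 − 137)/(10 − 137) = 0.2992 ✓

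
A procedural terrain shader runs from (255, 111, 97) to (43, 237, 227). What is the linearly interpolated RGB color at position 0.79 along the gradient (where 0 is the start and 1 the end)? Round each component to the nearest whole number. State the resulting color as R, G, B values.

(88, 211, 200)

R = 255 + 0.79 × (43 − 255) = 255 + 0.79 × -212 = 87.52 → 88
G = 111 + 0.79 × (237 − 111) = 111 + 0.79 × 126 = 210.54 → 211
B = 97 + 0.79 × (227 − 97) = 97 + 0.79 × 130 = 199.7 → 200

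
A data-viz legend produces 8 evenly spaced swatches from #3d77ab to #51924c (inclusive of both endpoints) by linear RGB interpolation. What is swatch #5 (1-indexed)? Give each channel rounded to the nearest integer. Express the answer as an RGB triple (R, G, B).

(72, 134, 117)

With 8 swatches and endpoints inclusive, swatch 5 sits at t = (5 − 1)/(8 − 1) = 4/7 ≈ 0.5714.
#3d77ab → (61, 119, 171); #51924c → (81, 146, 76).
R = 61 + 0.5714 × (81 − 61) = 72.428 → 72
G = 119 + 0.5714 × (146 − 119) = 134.428 → 134
B = 171 + 0.5714 × (76 − 171) = 116.717 → 117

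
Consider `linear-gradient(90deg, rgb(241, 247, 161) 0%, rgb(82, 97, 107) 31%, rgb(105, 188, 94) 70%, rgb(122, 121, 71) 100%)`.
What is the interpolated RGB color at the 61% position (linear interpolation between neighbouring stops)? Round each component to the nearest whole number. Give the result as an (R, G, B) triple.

(100, 167, 97)

61% lies between the 31% and 70% stops, so the local fraction is t = (61 − 31)/(70 − 31) = 30/39 ≈ 0.7692.
R = 82 + 0.7692 × (105 − 82) = 99.692 → 100
G = 97 + 0.7692 × (188 − 97) = 166.997 → 167
B = 107 + 0.7692 × (94 − 107) = 97 → 97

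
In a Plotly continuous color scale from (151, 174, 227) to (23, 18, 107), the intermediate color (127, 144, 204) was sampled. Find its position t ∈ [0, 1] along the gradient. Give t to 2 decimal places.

Invert the lerp on the G channel (largest span, 156): t = (144 − 174) / (18 − 174) = -30/-156 = 0.19231.
Check on R: (127 − 151)/(23 − 151) = 0.1875 ✓

0.19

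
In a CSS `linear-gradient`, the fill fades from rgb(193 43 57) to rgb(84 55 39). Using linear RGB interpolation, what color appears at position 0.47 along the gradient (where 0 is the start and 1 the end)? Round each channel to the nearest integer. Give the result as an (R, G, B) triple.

R = 193 + 0.47 × (84 − 193) = 193 + 0.47 × -109 = 141.77 → 142
G = 43 + 0.47 × (55 − 43) = 43 + 0.47 × 12 = 48.64 → 49
B = 57 + 0.47 × (39 − 57) = 57 + 0.47 × -18 = 48.54 → 49

(142, 49, 49)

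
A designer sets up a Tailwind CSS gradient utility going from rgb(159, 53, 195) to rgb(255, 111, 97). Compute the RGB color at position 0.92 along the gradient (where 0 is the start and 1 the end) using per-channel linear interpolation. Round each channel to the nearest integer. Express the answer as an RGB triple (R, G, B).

(247, 106, 105)

R = 159 + 0.92 × (255 − 159) = 159 + 0.92 × 96 = 247.32 → 247
G = 53 + 0.92 × (111 − 53) = 53 + 0.92 × 58 = 106.36 → 106
B = 195 + 0.92 × (97 − 195) = 195 + 0.92 × -98 = 104.84 → 105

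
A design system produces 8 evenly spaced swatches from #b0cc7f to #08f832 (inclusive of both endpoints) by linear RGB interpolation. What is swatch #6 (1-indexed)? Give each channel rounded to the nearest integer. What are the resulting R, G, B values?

With 8 swatches and endpoints inclusive, swatch 6 sits at t = (6 − 1)/(8 − 1) = 5/7 ≈ 0.7143.
#b0cc7f → (176, 204, 127); #08f832 → (8, 248, 50).
R = 176 + 0.7143 × (8 − 176) = 55.998 → 56
G = 204 + 0.7143 × (248 − 204) = 235.429 → 235
B = 127 + 0.7143 × (50 − 127) = 71.999 → 72

(56, 235, 72)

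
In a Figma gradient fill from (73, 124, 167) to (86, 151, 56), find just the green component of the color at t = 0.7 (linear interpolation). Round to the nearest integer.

143

G = 124 + 0.7 × (151 − 124) = 142.9 → 143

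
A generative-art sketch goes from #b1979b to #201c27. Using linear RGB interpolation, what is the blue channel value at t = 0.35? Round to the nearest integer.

B₁ = 155 (from #b1979b), B₂ = 39 (from #201c27).
B = 155 + 0.35 × (39 − 155) = 114.4 → 114

114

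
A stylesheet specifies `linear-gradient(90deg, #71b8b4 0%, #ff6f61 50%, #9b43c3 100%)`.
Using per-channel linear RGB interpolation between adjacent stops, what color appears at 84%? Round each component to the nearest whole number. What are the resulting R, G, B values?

(187, 81, 164)

84% lies between the 50% and 100% stops, so the local fraction is t = (84 − 50)/(100 − 50) = 34/50 ≈ 0.68.
#ff6f61 → (255, 111, 97); #9b43c3 → (155, 67, 195).
R = 255 + 0.68 × (155 − 255) = 187 → 187
G = 111 + 0.68 × (67 − 111) = 81.08 → 81
B = 97 + 0.68 × (195 − 97) = 163.64 → 164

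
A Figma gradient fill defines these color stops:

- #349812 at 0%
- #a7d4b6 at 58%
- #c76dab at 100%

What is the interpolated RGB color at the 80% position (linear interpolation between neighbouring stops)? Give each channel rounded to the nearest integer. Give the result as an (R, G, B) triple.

80% lies between the 58% and 100% stops, so the local fraction is t = (80 − 58)/(100 − 58) = 22/42 ≈ 0.5238.
#a7d4b6 → (167, 212, 182); #c76dab → (199, 109, 171).
R = 167 + 0.5238 × (199 − 167) = 183.762 → 184
G = 212 + 0.5238 × (109 − 212) = 158.049 → 158
B = 182 + 0.5238 × (171 − 182) = 176.238 → 176

(184, 158, 176)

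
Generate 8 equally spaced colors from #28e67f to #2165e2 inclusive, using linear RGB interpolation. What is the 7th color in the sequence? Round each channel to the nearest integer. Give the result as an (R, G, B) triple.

With 8 swatches and endpoints inclusive, swatch 7 sits at t = (7 − 1)/(8 − 1) = 6/7 ≈ 0.8571.
#28e67f → (40, 230, 127); #2165e2 → (33, 101, 226).
R = 40 + 0.8571 × (33 − 40) = 34 → 34
G = 230 + 0.8571 × (101 − 230) = 119.434 → 119
B = 127 + 0.8571 × (226 − 127) = 211.853 → 212

(34, 119, 212)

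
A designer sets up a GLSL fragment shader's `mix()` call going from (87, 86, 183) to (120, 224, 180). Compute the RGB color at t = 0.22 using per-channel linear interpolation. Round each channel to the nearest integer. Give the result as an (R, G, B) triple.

R = 87 + 0.22 × (120 − 87) = 87 + 0.22 × 33 = 94.26 → 94
G = 86 + 0.22 × (224 − 86) = 86 + 0.22 × 138 = 116.36 → 116
B = 183 + 0.22 × (180 − 183) = 183 + 0.22 × -3 = 182.34 → 182

(94, 116, 182)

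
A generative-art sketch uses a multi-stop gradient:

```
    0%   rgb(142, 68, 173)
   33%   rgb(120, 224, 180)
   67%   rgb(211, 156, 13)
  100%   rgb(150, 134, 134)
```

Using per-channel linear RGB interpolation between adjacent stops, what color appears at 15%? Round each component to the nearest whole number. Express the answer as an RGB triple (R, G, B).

15% lies between the 0% and 33% stops, so the local fraction is t = (15 − 0)/(33 − 0) = 15/33 ≈ 0.4545.
R = 142 + 0.4545 × (120 − 142) = 132.001 → 132
G = 68 + 0.4545 × (224 − 68) = 138.902 → 139
B = 173 + 0.4545 × (180 − 173) = 176.181 → 176

(132, 139, 176)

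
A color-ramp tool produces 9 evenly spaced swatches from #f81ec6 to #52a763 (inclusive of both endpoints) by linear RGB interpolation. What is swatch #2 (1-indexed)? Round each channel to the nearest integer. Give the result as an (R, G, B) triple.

(227, 47, 186)

With 9 swatches and endpoints inclusive, swatch 2 sits at t = (2 − 1)/(9 − 1) = 1/8 ≈ 0.125.
#f81ec6 → (248, 30, 198); #52a763 → (82, 167, 99).
R = 248 + 0.125 × (82 − 248) = 227.25 → 227
G = 30 + 0.125 × (167 − 30) = 47.125 → 47
B = 198 + 0.125 × (99 − 198) = 185.625 → 186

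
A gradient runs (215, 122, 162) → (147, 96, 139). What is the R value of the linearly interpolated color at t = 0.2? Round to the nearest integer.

R = 215 + 0.2 × (147 − 215) = 201.4 → 201

201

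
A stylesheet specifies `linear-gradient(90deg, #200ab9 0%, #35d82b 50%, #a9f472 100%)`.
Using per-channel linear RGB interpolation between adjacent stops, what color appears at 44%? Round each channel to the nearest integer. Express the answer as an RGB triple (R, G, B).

(50, 191, 60)

44% lies between the 0% and 50% stops, so the local fraction is t = (44 − 0)/(50 − 0) = 44/50 ≈ 0.88.
#200ab9 → (32, 10, 185); #35d82b → (53, 216, 43).
R = 32 + 0.88 × (53 − 32) = 50.48 → 50
G = 10 + 0.88 × (216 − 10) = 191.28 → 191
B = 185 + 0.88 × (43 − 185) = 60.04 → 60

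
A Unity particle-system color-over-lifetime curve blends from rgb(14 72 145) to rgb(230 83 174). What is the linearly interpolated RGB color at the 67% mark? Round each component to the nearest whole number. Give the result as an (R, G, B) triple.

(159, 79, 164)

67% corresponds to t = 0.67.
R = 14 + 0.67 × (230 − 14) = 14 + 0.67 × 216 = 158.72 → 159
G = 72 + 0.67 × (83 − 72) = 72 + 0.67 × 11 = 79.37 → 79
B = 145 + 0.67 × (174 − 145) = 145 + 0.67 × 29 = 164.43 → 164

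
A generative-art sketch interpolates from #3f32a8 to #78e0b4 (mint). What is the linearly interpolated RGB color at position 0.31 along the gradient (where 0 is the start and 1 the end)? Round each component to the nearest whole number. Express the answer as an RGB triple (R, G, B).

(81, 104, 172)

#3f32a8 → (63, 50, 168); #78e0b4 → (120, 224, 180).
R = 63 + 0.31 × (120 − 63) = 63 + 0.31 × 57 = 80.67 → 81
G = 50 + 0.31 × (224 − 50) = 50 + 0.31 × 174 = 103.94 → 104
B = 168 + 0.31 × (180 − 168) = 168 + 0.31 × 12 = 171.72 → 172
So the blended color is (81, 104, 172), about #5168ac.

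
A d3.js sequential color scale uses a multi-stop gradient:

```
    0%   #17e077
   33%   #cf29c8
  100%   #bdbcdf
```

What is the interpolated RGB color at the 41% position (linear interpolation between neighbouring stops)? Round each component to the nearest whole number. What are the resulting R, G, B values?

(205, 59, 203)

41% lies between the 33% and 100% stops, so the local fraction is t = (41 − 33)/(100 − 33) = 8/67 ≈ 0.1194.
#cf29c8 → (207, 41, 200); #bdbcdf → (189, 188, 223).
R = 207 + 0.1194 × (189 − 207) = 204.851 → 205
G = 41 + 0.1194 × (188 − 41) = 58.552 → 59
B = 200 + 0.1194 × (223 − 200) = 202.746 → 203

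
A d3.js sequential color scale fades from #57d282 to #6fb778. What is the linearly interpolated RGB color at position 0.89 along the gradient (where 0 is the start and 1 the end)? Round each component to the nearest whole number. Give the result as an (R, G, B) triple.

(108, 186, 121)

#57d282 → (87, 210, 130); #6fb778 → (111, 183, 120).
R = 87 + 0.89 × (111 − 87) = 87 + 0.89 × 24 = 108.36 → 108
G = 210 + 0.89 × (183 − 210) = 210 + 0.89 × -27 = 185.97 → 186
B = 130 + 0.89 × (120 − 130) = 130 + 0.89 × -10 = 121.1 → 121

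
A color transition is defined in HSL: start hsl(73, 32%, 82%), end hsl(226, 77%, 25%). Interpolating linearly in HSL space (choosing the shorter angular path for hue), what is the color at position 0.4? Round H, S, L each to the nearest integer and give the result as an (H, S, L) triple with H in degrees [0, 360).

Hue arc: Δh = 226 − 73 = 153° (|Δh| ≤ 180, already the shorter path).
H = 73 + 0.4 × (153) = 134.2 → 134°
S = 32 + 0.4 × (77 − 32) = 50 → 50%
L = 82 + 0.4 × (25 − 82) = 59.2 → 59%

(134, 50, 59)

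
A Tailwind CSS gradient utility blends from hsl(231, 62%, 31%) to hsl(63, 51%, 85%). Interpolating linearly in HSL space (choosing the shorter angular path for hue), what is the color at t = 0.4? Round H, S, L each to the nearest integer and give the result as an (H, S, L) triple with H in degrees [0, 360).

(164, 58, 53)

Hue arc: Δh = 63 − 231 = -168° (|Δh| ≤ 180, already the shorter path).
H = 231 + 0.4 × (-168) = 163.8 → 164°
S = 62 + 0.4 × (51 − 62) = 57.6 → 58%
L = 31 + 0.4 × (85 − 31) = 52.6 → 53%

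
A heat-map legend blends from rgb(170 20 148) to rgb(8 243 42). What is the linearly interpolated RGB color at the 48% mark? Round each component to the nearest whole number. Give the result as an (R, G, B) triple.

(92, 127, 97)

48% corresponds to t = 0.48.
R = 170 + 0.48 × (8 − 170) = 170 + 0.48 × -162 = 92.24 → 92
G = 20 + 0.48 × (243 − 20) = 20 + 0.48 × 223 = 127.04 → 127
B = 148 + 0.48 × (42 − 148) = 148 + 0.48 × -106 = 97.12 → 97
So the blended color is (92, 127, 97), about #5c7f61.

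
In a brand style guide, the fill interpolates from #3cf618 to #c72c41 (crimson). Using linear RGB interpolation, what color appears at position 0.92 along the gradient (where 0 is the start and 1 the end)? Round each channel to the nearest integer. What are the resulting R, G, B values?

(188, 60, 62)

#3cf618 → (60, 246, 24); #c72c41 → (199, 44, 65).
R = 60 + 0.92 × (199 − 60) = 60 + 0.92 × 139 = 187.88 → 188
G = 246 + 0.92 × (44 − 246) = 246 + 0.92 × -202 = 60.16 → 60
B = 24 + 0.92 × (65 − 24) = 24 + 0.92 × 41 = 61.72 → 62
So the blended color is (188, 60, 62), about #bc3c3e.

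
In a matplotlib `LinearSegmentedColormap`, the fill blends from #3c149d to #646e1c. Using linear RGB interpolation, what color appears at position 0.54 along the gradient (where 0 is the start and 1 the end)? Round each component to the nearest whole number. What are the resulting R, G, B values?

(82, 69, 87)

#3c149d → (60, 20, 157); #646e1c → (100, 110, 28).
R = 60 + 0.54 × (100 − 60) = 60 + 0.54 × 40 = 81.6 → 82
G = 20 + 0.54 × (110 − 20) = 20 + 0.54 × 90 = 68.6 → 69
B = 157 + 0.54 × (28 − 157) = 157 + 0.54 × -129 = 87.34 → 87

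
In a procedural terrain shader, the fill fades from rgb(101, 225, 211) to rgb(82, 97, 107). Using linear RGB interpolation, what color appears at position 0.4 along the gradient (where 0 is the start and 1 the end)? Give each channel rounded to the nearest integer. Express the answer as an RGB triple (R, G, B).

(93, 174, 169)

R = 101 + 0.4 × (82 − 101) = 101 + 0.4 × -19 = 93.4 → 93
G = 225 + 0.4 × (97 − 225) = 225 + 0.4 × -128 = 173.8 → 174
B = 211 + 0.4 × (107 − 211) = 211 + 0.4 × -104 = 169.4 → 169
So the blended color is (93, 174, 169), about #5daea9.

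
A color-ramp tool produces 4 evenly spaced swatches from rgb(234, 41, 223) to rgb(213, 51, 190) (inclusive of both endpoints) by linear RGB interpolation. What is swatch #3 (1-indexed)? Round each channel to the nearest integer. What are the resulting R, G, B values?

(220, 48, 201)

With 4 swatches and endpoints inclusive, swatch 3 sits at t = (3 − 1)/(4 − 1) = 2/3 ≈ 0.6667.
R = 234 + 0.6667 × (213 − 234) = 219.999 → 220
G = 41 + 0.6667 × (51 − 41) = 47.667 → 48
B = 223 + 0.6667 × (190 − 223) = 200.999 → 201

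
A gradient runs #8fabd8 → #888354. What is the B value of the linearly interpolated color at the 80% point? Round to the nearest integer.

110

B₁ = 216 (from #8fabd8), B₂ = 84 (from #888354).
B = 216 + 0.8 × (84 − 216) = 110.4 → 110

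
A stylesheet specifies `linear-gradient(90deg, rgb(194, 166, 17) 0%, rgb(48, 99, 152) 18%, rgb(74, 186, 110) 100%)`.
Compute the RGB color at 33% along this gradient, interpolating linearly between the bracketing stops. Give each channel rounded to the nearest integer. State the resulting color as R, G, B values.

(53, 115, 144)

33% lies between the 18% and 100% stops, so the local fraction is t = (33 − 18)/(100 − 18) = 15/82 ≈ 0.1829.
R = 48 + 0.1829 × (74 − 48) = 52.755 → 53
G = 99 + 0.1829 × (186 − 99) = 114.912 → 115
B = 152 + 0.1829 × (110 − 152) = 144.318 → 144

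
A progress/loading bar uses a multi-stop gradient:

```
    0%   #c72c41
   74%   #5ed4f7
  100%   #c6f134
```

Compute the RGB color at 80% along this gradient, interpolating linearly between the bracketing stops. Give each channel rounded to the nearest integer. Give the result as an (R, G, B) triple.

(118, 219, 202)

80% lies between the 74% and 100% stops, so the local fraction is t = (80 − 74)/(100 − 74) = 6/26 ≈ 0.2308.
#5ed4f7 → (94, 212, 247); #c6f134 → (198, 241, 52).
R = 94 + 0.2308 × (198 − 94) = 118.003 → 118
G = 212 + 0.2308 × (241 − 212) = 218.693 → 219
B = 247 + 0.2308 × (52 − 247) = 201.994 → 202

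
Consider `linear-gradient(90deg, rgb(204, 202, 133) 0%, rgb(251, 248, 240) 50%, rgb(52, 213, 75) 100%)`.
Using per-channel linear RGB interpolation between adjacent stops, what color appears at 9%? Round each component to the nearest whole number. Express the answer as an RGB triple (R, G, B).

(212, 210, 152)

9% lies between the 0% and 50% stops, so the local fraction is t = (9 − 0)/(50 − 0) = 9/50 ≈ 0.18.
R = 204 + 0.18 × (251 − 204) = 212.46 → 212
G = 202 + 0.18 × (248 − 202) = 210.28 → 210
B = 133 + 0.18 × (240 − 133) = 152.26 → 152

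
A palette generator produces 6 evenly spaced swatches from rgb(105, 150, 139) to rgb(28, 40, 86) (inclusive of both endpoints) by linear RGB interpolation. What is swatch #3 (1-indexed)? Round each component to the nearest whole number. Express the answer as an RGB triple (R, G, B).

With 6 swatches and endpoints inclusive, swatch 3 sits at t = (3 − 1)/(6 − 1) = 2/5 ≈ 0.4.
R = 105 + 0.4 × (28 − 105) = 74.2 → 74
G = 150 + 0.4 × (40 − 150) = 106 → 106
B = 139 + 0.4 × (86 − 139) = 117.8 → 118

(74, 106, 118)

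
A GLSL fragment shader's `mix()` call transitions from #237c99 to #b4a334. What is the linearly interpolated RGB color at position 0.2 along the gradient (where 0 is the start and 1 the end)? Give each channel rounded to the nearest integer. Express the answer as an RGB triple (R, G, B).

#237c99 → (35, 124, 153); #b4a334 → (180, 163, 52).
R = 35 + 0.2 × (180 − 35) = 35 + 0.2 × 145 = 64 → 64
G = 124 + 0.2 × (163 − 124) = 124 + 0.2 × 39 = 131.8 → 132
B = 153 + 0.2 × (52 − 153) = 153 + 0.2 × -101 = 132.8 → 133
So the blended color is (64, 132, 133), about #408485.

(64, 132, 133)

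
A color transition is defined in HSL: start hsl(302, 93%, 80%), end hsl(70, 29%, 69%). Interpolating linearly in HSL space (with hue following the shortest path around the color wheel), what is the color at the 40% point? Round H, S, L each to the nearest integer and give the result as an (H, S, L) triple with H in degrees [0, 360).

(353, 67, 76)

Hue: 70 − 302 = -232°, but |-232| > 180 so the shorter arc goes the other way: Δh = -232 + 360 = 128°.
H = 302 + 0.4 × (128) = 353.2 → 353°
S = 93 + 0.4 × (29 − 93) = 67.4 → 67%
L = 80 + 0.4 × (69 − 80) = 75.6 → 76%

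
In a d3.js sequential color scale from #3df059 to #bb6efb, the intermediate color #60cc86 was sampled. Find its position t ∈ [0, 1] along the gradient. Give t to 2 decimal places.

Invert the lerp on the B channel (largest span, 162): t = (134 − 89) / (251 − 89) = 45/162 = 0.27778.
Check on R: (96 − 61)/(187 − 61) = 0.2778 ✓

0.28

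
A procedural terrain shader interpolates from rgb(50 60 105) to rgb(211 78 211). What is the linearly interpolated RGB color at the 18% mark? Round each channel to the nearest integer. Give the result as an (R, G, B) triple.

18% corresponds to t = 0.18.
R = 50 + 0.18 × (211 − 50) = 50 + 0.18 × 161 = 78.98 → 79
G = 60 + 0.18 × (78 − 60) = 60 + 0.18 × 18 = 63.24 → 63
B = 105 + 0.18 × (211 − 105) = 105 + 0.18 × 106 = 124.08 → 124

(79, 63, 124)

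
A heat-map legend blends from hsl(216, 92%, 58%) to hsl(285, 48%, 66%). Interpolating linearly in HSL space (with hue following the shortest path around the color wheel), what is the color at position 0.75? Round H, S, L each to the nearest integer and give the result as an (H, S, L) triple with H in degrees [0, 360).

Hue arc: Δh = 285 − 216 = 69° (|Δh| ≤ 180, already the shorter path).
H = 216 + 0.75 × (69) = 267.75 → 268°
S = 92 + 0.75 × (48 − 92) = 59 → 59%
L = 58 + 0.75 × (66 − 58) = 64 → 64%

(268, 59, 64)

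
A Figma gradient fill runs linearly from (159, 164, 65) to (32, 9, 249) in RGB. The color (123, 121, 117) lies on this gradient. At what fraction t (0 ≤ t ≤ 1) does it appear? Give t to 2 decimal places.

Invert the lerp on the B channel (largest span, 184): t = (117 − 65) / (249 − 65) = 52/184 = 0.28261.
Check on R: (123 − 159)/(32 − 159) = 0.2835 ✓

0.28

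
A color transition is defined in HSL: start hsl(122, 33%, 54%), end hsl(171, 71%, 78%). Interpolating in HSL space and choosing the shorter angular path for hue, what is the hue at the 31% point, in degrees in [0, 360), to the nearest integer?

Hue arc: Δh = 171 − 122 = 49° (|Δh| ≤ 180, already the shorter path).
H = 122 + 0.31 × (49) = 137.19 → 137°

137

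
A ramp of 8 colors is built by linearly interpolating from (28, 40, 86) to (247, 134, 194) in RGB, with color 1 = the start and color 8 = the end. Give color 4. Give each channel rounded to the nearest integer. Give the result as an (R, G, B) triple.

With 8 swatches and endpoints inclusive, swatch 4 sits at t = (4 − 1)/(8 − 1) = 3/7 ≈ 0.4286.
R = 28 + 0.4286 × (247 − 28) = 121.863 → 122
G = 40 + 0.4286 × (134 − 40) = 80.288 → 80
B = 86 + 0.4286 × (194 − 86) = 132.289 → 132

(122, 80, 132)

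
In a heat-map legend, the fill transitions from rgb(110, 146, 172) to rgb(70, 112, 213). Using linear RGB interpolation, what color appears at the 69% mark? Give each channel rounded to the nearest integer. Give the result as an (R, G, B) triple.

(82, 123, 200)

69% corresponds to t = 0.69.
R = 110 + 0.69 × (70 − 110) = 110 + 0.69 × -40 = 82.4 → 82
G = 146 + 0.69 × (112 − 146) = 146 + 0.69 × -34 = 122.54 → 123
B = 172 + 0.69 × (213 − 172) = 172 + 0.69 × 41 = 200.29 → 200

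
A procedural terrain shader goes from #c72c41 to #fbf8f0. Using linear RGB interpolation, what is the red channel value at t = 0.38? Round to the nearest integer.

R₁ = 199 (from #c72c41), R₂ = 251 (from #fbf8f0).
R = 199 + 0.38 × (251 − 199) = 218.76 → 219

219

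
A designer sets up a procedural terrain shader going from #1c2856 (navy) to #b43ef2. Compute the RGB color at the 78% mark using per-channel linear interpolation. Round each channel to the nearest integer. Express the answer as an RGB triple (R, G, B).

#1c2856 → (28, 40, 86); #b43ef2 → (180, 62, 242).
78% corresponds to t = 0.78.
R = 28 + 0.78 × (180 − 28) = 28 + 0.78 × 152 = 146.56 → 147
G = 40 + 0.78 × (62 − 40) = 40 + 0.78 × 22 = 57.16 → 57
B = 86 + 0.78 × (242 − 86) = 86 + 0.78 × 156 = 207.68 → 208

(147, 57, 208)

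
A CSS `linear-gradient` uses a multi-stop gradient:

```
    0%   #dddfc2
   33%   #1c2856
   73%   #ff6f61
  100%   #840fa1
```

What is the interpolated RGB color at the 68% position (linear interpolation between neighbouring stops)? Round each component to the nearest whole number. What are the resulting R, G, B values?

68% lies between the 33% and 73% stops, so the local fraction is t = (68 − 33)/(73 − 33) = 35/40 ≈ 0.875.
#1c2856 → (28, 40, 86); #ff6f61 → (255, 111, 97).
R = 28 + 0.875 × (255 − 28) = 226.625 → 227
G = 40 + 0.875 × (111 − 40) = 102.125 → 102
B = 86 + 0.875 × (97 − 86) = 95.625 → 96

(227, 102, 96)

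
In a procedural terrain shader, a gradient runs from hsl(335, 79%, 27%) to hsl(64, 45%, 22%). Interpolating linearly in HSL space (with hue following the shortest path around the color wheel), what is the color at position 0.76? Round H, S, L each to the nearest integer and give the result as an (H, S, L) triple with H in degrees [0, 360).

(43, 53, 23)

Hue: 64 − 335 = -271°, but |-271| > 180 so the shorter arc goes the other way: Δh = -271 + 360 = 89°.
H = 335 + 0.76 × (89) = 402.64 → 403 → 403 mod 360 = 43°
S = 79 + 0.76 × (45 − 79) = 53.16 → 53%
L = 27 + 0.76 × (22 − 27) = 23.2 → 23%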